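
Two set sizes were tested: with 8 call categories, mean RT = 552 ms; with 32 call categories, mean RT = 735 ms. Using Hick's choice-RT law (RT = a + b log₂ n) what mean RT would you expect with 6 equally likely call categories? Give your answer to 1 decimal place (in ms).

Fit slope and intercept:
  b = (735 − 552) / (log₂ 32 − log₂ 8) = 183 / (5 − 3) = 91.500 ms/bit
  a = 552 − 91.500 × 3 = 277.500 ms
Then RT(6) = 277.500 + 91.500 × log₂ 6 = 277.500 + 91.500 × 2.5850 ≈ 514.024 ms.

514.0 ms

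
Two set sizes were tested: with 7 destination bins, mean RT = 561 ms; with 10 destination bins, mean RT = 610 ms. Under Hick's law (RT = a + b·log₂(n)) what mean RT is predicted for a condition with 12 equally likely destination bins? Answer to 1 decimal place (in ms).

Solve the two-equation system in a and b:
  b = (610 − 561) / (log₂ 10 − log₂ 7) = 49 / (3.3219 − 2.8074) = 95.225 ms/bit
  a = 561 − 95.225 × 2.8074 = 293.671 ms
Then RT(12) = 293.671 + 95.225 × log₂ 12 = 293.671 + 95.225 × 3.5850 ≈ 635.047 ms.

635.0 ms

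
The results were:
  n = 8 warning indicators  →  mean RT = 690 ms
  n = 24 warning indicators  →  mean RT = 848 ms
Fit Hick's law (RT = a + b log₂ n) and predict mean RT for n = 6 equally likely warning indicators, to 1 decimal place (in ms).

With log₂ n on the abscissa the relation is linear; from the two conditions:
  b = (848 − 690) / (log₂ 24 − log₂ 8) = 158 / (4.5850 − 3) = 99.687 ms/bit
  a = 690 − 99.687 × 3 = 390.939 ms
Then RT(6) = 390.939 + 99.687 × log₂ 6 = 390.939 + 99.687 × 2.5850 ≈ 648.626 ms.

648.6 ms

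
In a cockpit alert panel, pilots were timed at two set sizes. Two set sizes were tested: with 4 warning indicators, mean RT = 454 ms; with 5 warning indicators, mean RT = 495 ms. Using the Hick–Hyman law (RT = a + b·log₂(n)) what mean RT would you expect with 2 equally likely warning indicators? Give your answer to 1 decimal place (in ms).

RT is linear in log₂ n, so two points fix the line:
  b = (495 − 454) / (log₂ 5 − log₂ 4) = 41 / (2.3219 − 2) = 127.358 ms/bit
  a = 454 − 127.358 × 2 = 199.285 ms
Then RT(2) = 199.285 + 127.358 × log₂ 2 = 199.285 + 127.358 × 1 ≈ 326.642 ms.

326.6 ms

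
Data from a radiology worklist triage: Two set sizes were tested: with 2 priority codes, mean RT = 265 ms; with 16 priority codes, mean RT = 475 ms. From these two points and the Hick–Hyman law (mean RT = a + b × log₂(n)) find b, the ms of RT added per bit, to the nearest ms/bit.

The slope on a log₂ axis is (475 − 265) / (4 − 1) = 70 ms/bit.

70 ms/bit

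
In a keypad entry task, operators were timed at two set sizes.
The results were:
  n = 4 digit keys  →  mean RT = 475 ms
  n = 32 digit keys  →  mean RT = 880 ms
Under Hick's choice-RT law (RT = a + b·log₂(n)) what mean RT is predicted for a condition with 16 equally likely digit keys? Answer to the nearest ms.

With log₂ n on the abscissa the relation is linear; from the two conditions:
  b = (880 − 475) / (log₂ 32 − log₂ 4) = 405 / (5 − 2) = 135 ms/bit
  a = 475 − 135 × 2 = 205 ms
Then RT(16) = 205 + 135 × log₂ 16 = 205 + 135 × 4 ≈ 745.000 ms.

745 ms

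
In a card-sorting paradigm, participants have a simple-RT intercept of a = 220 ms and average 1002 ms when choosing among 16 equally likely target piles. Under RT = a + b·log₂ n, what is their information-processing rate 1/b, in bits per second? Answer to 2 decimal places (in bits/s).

5.12 bits/s

b = (1002 − 220)/log₂ 16 = 782/4 = 195.500 ms per bit = 0.19550 s/bit; the reciprocal is 5.115 bits/s.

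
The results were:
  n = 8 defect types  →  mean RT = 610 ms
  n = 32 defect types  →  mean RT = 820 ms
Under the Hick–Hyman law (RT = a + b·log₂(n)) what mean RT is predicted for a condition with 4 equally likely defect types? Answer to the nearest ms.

505 ms

Fit slope and intercept:
  b = (820 − 610) / (log₂ 32 − log₂ 8) = 210 / (5 − 3) = 105 ms/bit
  a = 610 − 105 × 3 = 295 ms
Then RT(4) = 295 + 105 × log₂ 4 = 295 + 105 × 2 ≈ 505.000 ms.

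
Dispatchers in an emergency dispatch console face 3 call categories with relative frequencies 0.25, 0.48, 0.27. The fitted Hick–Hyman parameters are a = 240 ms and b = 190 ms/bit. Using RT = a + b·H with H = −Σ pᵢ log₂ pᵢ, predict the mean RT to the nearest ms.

528 ms

Entropy contributions −pᵢ log₂ pᵢ: 0.5000, 0.5083, 0.5100; sum H = 1.5183 bits.
RT = a + bH = 240 + 190·1.5183 = 528.48 ms.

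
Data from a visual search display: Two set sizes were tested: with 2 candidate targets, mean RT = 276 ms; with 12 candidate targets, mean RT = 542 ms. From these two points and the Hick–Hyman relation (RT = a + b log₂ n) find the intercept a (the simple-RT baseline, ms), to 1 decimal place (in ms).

Slope: b = (542 − 276) / (log₂ 12 − log₂ 2) = 266/2.5850 = 102.903 ms/bit.
Intercept: a = 276 − 102.903·log₂(2) = 173.097 ms.

173.1 ms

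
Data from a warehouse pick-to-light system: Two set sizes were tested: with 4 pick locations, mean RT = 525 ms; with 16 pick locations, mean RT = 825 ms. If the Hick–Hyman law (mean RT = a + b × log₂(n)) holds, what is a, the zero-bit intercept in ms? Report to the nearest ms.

Slope: b = (825 − 525) / (log₂ 16 − log₂ 4) = 300/2.0000 = 150 ms/bit.
a = RT₁ − b·log₂ n₁ = 525 − 150 × 2 = 225.000 ms.

225 ms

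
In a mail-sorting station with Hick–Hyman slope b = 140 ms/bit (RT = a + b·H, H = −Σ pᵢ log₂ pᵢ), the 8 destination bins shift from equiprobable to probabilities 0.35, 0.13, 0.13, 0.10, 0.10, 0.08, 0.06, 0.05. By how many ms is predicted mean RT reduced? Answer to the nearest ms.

40 ms

The RT saving is b·ΔH. Equiprobable H₀ = log₂(8) = 3.0000 bits; with the given probabilities H = 2.7109 bits.
b·(H₀ − H) = 140 × (3.0000 − 2.7109) = 40.47 ms.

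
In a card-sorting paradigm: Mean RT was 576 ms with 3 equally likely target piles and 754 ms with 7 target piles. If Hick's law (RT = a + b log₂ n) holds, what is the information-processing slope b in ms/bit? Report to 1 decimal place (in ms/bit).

145.6 ms/bit

b = (RT₂ − RT₁)/(log₂ n₂ − log₂ n₁) = (754 − 576)/(2.8074 − 1.5850) = 145.616 ms/bit.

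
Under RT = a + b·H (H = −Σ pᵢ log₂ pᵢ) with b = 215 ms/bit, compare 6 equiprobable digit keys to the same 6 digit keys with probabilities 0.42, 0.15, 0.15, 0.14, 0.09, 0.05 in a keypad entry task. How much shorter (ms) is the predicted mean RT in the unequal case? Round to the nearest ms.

The RT saving is b·ΔH. Equiprobable H₀ = log₂(6) = 2.5850 bits; with the given probabilities H = 2.2726 bits.
b·(H₀ − H) = 215 × (2.5850 − 2.2726) = 67.16 ms.

67 ms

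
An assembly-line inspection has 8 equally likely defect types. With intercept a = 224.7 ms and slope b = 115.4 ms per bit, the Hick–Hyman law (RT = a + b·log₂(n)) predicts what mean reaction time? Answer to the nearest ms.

571 ms

log₂(8) = 3 bits, so RT = 224.7 + 115.4 × 3 ≈ 570.900 ms.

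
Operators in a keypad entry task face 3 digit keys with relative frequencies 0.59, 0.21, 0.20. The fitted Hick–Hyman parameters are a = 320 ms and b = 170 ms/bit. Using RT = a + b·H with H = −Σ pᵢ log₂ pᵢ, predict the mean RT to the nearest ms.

H = 0.59·log₂(1/0.59) + 0.21·log₂(1/0.21) + 0.20·log₂(1/0.20) = 1.3863 bits.
RT = 320 + 170 × 1.3863 = 555.68 ms.

556 ms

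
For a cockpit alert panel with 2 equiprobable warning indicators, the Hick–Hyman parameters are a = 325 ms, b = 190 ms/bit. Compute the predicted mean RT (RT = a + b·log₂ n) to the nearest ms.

515 ms

log₂(2) = 1 bits, so RT = 325 + 190 × 1 ≈ 515.000 ms.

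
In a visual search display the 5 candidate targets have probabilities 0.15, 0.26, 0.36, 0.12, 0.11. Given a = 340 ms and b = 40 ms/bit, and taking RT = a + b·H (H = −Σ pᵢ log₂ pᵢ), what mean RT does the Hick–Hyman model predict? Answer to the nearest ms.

H = 0.15·log₂(1/0.15) + 0.26·log₂(1/0.26) + 0.36·log₂(1/0.36) + 0.12·log₂(1/0.12) + 0.11·log₂(1/0.11) = 2.1638 bits.
RT = 340 + 40 × 2.1638 = 426.55 ms.

427 ms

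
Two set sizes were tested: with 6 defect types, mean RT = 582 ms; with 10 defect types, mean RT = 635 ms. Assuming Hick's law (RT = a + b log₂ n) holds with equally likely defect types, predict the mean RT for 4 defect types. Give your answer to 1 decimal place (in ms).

539.9 ms

With log₂ n on the abscissa the relation is linear; from the two conditions:
  b = (635 − 582) / (log₂ 10 − log₂ 6) = 53 / (3.3219 − 2.5850) = 71.917 ms/bit
  a = 582 − 71.917 × 2.5850 = 396.098 ms
Then RT(4) = 396.098 + 71.917 × log₂ 4 = 396.098 + 71.917 × 2 ≈ 539.932 ms.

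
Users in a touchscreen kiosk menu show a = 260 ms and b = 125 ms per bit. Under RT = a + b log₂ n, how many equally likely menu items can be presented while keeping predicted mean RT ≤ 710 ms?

Set 260 + 125·log₂ n ≤ 710 → log₂ n ≤ (710 − 260)/125 = 3.6000.
So n ≤ 2^3.6000 = 12.126; the largest integer n is 12.

12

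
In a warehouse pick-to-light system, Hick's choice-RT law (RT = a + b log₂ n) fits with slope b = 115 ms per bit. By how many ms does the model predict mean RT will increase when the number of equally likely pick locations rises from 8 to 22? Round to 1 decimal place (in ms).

167.8 ms

The intercept a cancels: ΔRT = b·(log₂ n₂ − log₂ n₁) = b·log₂(n₂/n₁).
log₂(22) − log₂(8) = 4.4594 − 3 = 1.4594.
ΔRT = 115 × 1.4594 = 167.835 ms.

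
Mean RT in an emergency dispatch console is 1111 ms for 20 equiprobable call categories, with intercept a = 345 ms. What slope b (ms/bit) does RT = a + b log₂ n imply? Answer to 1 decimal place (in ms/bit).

b = (1111 − 345) / log₂(20) = 766 / 4.3219 = 177.236 ms/bit.

177.2 ms/bit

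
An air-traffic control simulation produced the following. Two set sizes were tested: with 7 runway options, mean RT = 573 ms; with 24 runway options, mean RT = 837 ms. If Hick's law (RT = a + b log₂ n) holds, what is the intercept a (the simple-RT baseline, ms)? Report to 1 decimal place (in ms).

156.1 ms

The slope on a log₂ axis is (837 − 573) / (4.5850 − 2.8074) = 148.514 ms/bit.
a = RT₁ − b·log₂ n₁ = 573 − 148.514 × 2.8074 = 156.068 ms.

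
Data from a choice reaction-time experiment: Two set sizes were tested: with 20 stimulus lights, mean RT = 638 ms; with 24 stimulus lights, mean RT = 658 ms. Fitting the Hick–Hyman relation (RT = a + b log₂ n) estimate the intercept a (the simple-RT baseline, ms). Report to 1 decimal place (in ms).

Slope: b = (658 − 638) / (log₂ 24 − log₂ 20) = 20/0.2630 = 76.036 ms/bit.
a = RT₁ − b·log₂ n₁ = 638 − 76.036 × 4.3219 = 309.379 ms.

309.4 ms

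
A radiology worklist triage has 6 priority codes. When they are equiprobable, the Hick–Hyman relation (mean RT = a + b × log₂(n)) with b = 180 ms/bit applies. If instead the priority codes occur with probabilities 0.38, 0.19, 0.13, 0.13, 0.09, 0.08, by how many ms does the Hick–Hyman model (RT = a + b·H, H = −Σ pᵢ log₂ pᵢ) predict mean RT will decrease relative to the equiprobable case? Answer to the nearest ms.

41 ms

Equiprobable entropy H₀ = log₂ 6 = 2.5850 bits.
Skewed entropy H = −Σ pᵢ log₂ pᵢ = 2.3551 bits.
ΔRT = b·(H₀ − H) = 180 × 0.2298 = 41.37 ms.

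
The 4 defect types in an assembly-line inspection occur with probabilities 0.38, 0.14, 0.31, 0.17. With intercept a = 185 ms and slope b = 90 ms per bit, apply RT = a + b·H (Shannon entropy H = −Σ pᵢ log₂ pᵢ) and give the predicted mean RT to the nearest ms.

355 ms

Entropy contributions −pᵢ log₂ pᵢ: 0.5305, 0.3971, 0.5238, 0.4346; sum H = 1.8859 bits.
RT = a + bH = 185 + 90·1.8859 = 354.74 ms.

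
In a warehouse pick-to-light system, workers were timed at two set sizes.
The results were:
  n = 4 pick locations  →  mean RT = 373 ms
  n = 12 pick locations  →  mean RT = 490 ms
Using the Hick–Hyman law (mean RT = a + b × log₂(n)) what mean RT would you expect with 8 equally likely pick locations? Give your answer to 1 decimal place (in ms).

Fit slope and intercept:
  b = (490 − 373) / (log₂ 12 − log₂ 4) = 117 / (3.5850 − 2) = 73.819 ms/bit
  a = 373 − 73.819 × 2 = 225.362 ms
Then RT(8) = 225.362 + 73.819 × log₂ 8 = 225.362 + 73.819 × 3 ≈ 446.819 ms.

446.8 ms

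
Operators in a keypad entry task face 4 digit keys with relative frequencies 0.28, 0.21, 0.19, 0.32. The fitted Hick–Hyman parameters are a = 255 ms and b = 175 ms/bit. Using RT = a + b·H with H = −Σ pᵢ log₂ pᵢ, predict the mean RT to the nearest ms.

599 ms

Entropy contributions −pᵢ log₂ pᵢ: 0.5142, 0.4728, 0.4552, 0.5260; sum H = 1.9683 bits.
RT = a + bH = 255 + 175·1.9683 = 599.45 ms.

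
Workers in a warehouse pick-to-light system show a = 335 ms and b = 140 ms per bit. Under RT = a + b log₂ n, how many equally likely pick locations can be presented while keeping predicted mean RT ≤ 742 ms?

Information budget: (742 − 335)/140 = 2.9071 bits, so n ≤ 2^2.9071 = 7.501 → at most 7.

7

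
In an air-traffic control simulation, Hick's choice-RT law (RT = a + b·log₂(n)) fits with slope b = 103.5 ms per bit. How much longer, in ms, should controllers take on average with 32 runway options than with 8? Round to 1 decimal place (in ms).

207.0 ms

Only the slope matters, since a is common to both: ΔRT = b·log₂(n₂/n₁).
log₂(32) − log₂(8) = log₂(32/8) = log₂(4) = 2.
ΔRT = 103.5 × 2.0000 = 207.000 ms.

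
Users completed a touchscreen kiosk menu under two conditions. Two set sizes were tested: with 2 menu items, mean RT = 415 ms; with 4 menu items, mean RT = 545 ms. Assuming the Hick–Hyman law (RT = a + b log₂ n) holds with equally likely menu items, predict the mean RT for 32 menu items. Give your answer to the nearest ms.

935 ms

Solve the two-equation system in a and b:
  b = (545 − 415) / (log₂ 4 − log₂ 2) = 130 / (2 − 1) = 130 ms/bit
  a = 415 − 130 × 1 = 285 ms
Then RT(32) = 285 + 130 × log₂ 32 = 285 + 130 × 5 ≈ 935.000 ms.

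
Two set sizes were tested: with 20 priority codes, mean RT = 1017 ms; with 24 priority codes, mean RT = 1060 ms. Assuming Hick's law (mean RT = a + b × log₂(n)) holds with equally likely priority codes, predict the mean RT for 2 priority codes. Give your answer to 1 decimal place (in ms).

Fit slope and intercept:
  b = (1060 − 1017) / (log₂ 24 − log₂ 20) = 43 / (4.5850 − 4.3219) = 163.477 ms/bit
  a = 1017 − 163.477 × 4.3219 = 310.465 ms
Then RT(2) = 310.465 + 163.477 × log₂ 2 = 310.465 + 163.477 × 1 ≈ 473.942 ms.

473.9 ms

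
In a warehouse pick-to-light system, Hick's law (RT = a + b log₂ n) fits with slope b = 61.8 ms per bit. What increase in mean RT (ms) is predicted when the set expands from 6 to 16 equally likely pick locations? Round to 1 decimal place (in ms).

87.4 ms

Only the slope matters, since a is common to both: ΔRT = b·log₂(n₂/n₁).
log₂(16) − log₂(6) = 4 − 2.5850 = 1.4150.
ΔRT = 61.8 × 1.4150 = 87.449 ms.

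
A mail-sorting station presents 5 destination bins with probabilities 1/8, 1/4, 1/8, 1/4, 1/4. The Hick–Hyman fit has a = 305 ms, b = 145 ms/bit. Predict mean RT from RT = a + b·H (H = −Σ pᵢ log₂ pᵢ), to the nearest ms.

H = −Σ pᵢ log₂ pᵢ = 0.125·3 + 0.25·2 + 0.125·3 + 0.25·2 + 0.25·2 = 2.250 bits.
RT = 305 + 145 × 2.250 = 631.25 ms.

631 ms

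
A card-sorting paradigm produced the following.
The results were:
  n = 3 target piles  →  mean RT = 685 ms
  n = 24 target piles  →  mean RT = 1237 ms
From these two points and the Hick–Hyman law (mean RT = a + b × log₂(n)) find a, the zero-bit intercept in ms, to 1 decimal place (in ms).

b = (RT₂ − RT₁)/(log₂ n₂ − log₂ n₁) = (1237 − 685)/(4.5850 − 1.5850) = 184.000 ms/bit.
Intercept: a = 685 − 184.000·log₂(3) = 393.367 ms.

393.4 ms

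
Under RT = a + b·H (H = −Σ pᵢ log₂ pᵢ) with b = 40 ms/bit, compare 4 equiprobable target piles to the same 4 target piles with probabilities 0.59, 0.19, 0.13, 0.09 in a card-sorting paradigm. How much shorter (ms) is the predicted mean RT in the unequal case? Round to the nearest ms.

Equiprobable entropy H₀ = log₂ 4 = 2.0000 bits.
Skewed entropy H = −Σ pᵢ log₂ pᵢ = 1.5996 bits.
ΔRT = b·(H₀ − H) = 40 × 0.4004 = 16.01 ms.

16 ms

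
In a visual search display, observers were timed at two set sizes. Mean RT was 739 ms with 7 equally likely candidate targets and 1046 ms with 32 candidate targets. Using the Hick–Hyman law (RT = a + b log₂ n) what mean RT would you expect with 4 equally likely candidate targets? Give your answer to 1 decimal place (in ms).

626.0 ms

RT is linear in log₂ n, so two points fix the line:
  b = (1046 − 739) / (log₂ 32 − log₂ 7) = 307 / (5 − 2.8074) = 140.014 ms/bit
  a = 739 − 140.014 × 2.8074 = 345.932 ms
Then RT(4) = 345.932 + 140.014 × log₂ 4 = 345.932 + 140.014 × 2 ≈ 625.959 ms.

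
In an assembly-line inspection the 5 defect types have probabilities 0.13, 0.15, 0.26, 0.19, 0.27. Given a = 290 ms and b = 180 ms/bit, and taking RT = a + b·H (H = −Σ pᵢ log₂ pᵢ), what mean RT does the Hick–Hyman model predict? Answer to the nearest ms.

H = 0.13·log₂(1/0.13) + 0.15·log₂(1/0.15) + 0.26·log₂(1/0.26) + 0.19·log₂(1/0.19) + 0.27·log₂(1/0.27) = 2.2637 bits.
RT = 290 + 180 × 2.2637 = 697.47 ms.

697 ms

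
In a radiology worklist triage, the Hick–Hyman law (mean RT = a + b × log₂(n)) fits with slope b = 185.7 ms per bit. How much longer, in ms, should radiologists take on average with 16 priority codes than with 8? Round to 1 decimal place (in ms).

185.7 ms

ΔRT = (a + b log₂ n₂) − (a + b log₂ n₁) = b·(log₂ n₂ − log₂ n₁).
log₂(16) − log₂(8) = log₂(16/8) = log₂(2) = 1.
ΔRT = 185.7 × 1.0000 = 185.700 ms.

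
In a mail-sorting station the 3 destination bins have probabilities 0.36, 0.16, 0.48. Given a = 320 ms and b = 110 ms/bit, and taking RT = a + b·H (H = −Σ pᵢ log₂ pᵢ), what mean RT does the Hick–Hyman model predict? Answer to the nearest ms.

Entropy contributions −pᵢ log₂ pᵢ: 0.5306, 0.4230, 0.5083; sum H = 1.4619 bits.
RT = a + bH = 320 + 110·1.4619 = 480.81 ms.

481 ms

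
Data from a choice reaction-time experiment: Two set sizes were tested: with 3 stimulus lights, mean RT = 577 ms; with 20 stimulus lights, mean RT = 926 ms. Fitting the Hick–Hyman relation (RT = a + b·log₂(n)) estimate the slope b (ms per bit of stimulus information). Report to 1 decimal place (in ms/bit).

Slope: b = (926 − 577) / (log₂ 20 − log₂ 3) = 349/2.7370 = 127.513 ms/bit.

127.5 ms/bit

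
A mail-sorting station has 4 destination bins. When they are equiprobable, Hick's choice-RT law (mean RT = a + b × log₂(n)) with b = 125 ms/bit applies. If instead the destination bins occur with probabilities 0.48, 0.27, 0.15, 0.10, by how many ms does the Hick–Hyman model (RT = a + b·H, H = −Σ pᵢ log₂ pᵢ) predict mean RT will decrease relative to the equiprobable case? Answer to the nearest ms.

30 ms

Equiprobable entropy H₀ = log₂ 4 = 2.0000 bits.
Skewed entropy H = −Σ pᵢ log₂ pᵢ = 1.7610 bits.
ΔRT = b·(H₀ − H) = 125 × 0.2390 = 29.87 ms.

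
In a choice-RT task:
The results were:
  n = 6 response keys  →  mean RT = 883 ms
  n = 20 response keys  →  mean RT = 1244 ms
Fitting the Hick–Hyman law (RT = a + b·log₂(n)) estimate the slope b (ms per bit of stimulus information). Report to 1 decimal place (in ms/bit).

207.8 ms/bit

Slope: b = (1244 − 883) / (log₂ 20 − log₂ 6) = 361/1.7370 = 207.834 ms/bit.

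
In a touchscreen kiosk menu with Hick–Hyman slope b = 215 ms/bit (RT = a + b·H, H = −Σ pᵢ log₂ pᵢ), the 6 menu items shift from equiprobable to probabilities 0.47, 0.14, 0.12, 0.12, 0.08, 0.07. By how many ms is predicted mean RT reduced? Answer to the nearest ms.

82 ms

Equiprobable entropy H₀ = log₂ 6 = 2.5850 bits.
Skewed entropy H = −Σ pᵢ log₂ pᵢ = 2.2033 bits.
ΔRT = b·(H₀ − H) = 215 × 0.3817 = 82.07 ms.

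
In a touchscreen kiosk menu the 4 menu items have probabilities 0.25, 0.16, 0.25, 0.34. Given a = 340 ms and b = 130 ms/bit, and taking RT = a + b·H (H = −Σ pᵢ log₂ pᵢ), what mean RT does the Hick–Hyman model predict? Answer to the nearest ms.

594 ms

Entropy contributions −pᵢ log₂ pᵢ: 0.5000, 0.4230, 0.5000, 0.5292; sum H = 1.9522 bits.
RT = a + bH = 340 + 130·1.9522 = 593.78 ms.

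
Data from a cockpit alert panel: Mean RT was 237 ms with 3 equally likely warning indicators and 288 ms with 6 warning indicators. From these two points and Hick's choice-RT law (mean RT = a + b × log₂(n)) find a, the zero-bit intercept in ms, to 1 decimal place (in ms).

Slope: b = (288 − 237) / (log₂ 6 − log₂ 3) = 51/1.0000 = 51.000 ms/bit.
a = RT₁ − b·log₂ n₁ = 237 − 51.000 × 1.5850 = 156.167 ms.

156.2 ms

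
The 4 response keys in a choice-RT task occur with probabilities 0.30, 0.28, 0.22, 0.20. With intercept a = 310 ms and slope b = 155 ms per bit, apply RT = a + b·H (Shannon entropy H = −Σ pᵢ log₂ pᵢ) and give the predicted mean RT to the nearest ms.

617 ms

H = 0.30·log₂(1/0.30) + 0.28·log₂(1/0.28) + 0.22·log₂(1/0.22) + 0.20·log₂(1/0.20) = 1.9803 bits.
RT = 310 + 155 × 1.9803 = 616.94 ms.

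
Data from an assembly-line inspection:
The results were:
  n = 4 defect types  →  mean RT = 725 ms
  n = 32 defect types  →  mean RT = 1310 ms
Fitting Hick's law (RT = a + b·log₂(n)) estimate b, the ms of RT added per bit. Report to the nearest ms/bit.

195 ms/bit

The slope on a log₂ axis is (1310 − 725) / (5 − 2) = 195 ms/bit.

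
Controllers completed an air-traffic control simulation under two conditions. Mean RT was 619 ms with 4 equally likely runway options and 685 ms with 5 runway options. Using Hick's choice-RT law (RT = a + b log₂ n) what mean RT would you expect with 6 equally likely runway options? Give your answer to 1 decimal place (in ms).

738.9 ms

Fit slope and intercept:
  b = (685 − 619) / (log₂ 5 − log₂ 4) = 66 / (2.3219 − 2) = 205.015 ms/bit
  a = 619 − 205.015 × 2 = 208.971 ms
Then RT(6) = 208.971 + 205.015 × log₂ 6 = 208.971 + 205.015 × 2.5850 ≈ 738.926 ms.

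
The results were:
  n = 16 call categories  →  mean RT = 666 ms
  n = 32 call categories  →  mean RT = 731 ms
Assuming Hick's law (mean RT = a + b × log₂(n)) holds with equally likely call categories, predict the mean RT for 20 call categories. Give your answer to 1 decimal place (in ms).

Solve the two-equation system in a and b:
  b = (731 − 666) / (log₂ 32 − log₂ 16) = 65 / (5 − 4) = 65.000 ms/bit
  a = 666 − 65.000 × 4 = 406.000 ms
Then RT(20) = 406.000 + 65.000 × log₂ 20 = 406.000 + 65.000 × 4.3219 ≈ 686.925 ms.

686.9 ms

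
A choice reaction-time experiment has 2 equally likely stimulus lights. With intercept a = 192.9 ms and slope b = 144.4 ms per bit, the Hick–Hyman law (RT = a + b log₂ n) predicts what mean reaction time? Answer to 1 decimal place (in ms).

log₂(2) = 1 bits, so RT = 192.9 + 144.4 × 1 ≈ 337.300 ms.

337.3 ms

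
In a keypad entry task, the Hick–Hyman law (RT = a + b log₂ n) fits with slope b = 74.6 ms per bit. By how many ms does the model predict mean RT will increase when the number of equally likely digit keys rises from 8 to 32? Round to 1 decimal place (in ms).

149.2 ms

The intercept a cancels: ΔRT = b·(log₂ n₂ − log₂ n₁) = b·log₂(n₂/n₁).
log₂(32) − log₂(8) = log₂(32/8) = log₂(4) = 2.
ΔRT = 74.6 × 2.0000 = 149.200 ms.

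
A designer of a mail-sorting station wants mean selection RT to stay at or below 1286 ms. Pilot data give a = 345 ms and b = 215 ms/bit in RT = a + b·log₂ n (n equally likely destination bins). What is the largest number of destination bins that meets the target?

20

Information budget: (1286 − 345)/215 = 4.3767 bits, so n ≤ 2^4.3767 = 20.775 → at most 20.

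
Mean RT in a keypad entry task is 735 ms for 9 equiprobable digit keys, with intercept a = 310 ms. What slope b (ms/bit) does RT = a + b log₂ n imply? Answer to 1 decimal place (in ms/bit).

134.1 ms/bit

log₂(9) = 3.1699 bits.
b = (RT − a)/log₂ n = (735 − 310) / 3.1699 = 134.073 ms/bit.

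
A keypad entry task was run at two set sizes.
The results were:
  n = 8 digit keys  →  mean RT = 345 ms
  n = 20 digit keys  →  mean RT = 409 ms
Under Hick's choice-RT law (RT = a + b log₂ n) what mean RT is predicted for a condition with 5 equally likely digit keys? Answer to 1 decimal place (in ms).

With log₂ n on the abscissa the relation is linear; from the two conditions:
  b = (409 − 345) / (log₂ 20 − log₂ 8) = 64 / (4.3219 − 3) = 48.414 ms/bit
  a = 345 − 48.414 × 3 = 199.758 ms
Then RT(5) = 199.758 + 48.414 × log₂ 5 = 199.758 + 48.414 × 2.3219 ≈ 312.172 ms.

312.2 ms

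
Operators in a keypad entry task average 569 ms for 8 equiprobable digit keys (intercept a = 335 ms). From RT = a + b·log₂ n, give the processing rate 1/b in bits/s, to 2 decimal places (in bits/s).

12.82 bits/s

b = (569 − 335)/log₂ 8 = 234/3 = 78.000 ms per bit = 0.07800 s/bit; the reciprocal is 12.821 bits/s.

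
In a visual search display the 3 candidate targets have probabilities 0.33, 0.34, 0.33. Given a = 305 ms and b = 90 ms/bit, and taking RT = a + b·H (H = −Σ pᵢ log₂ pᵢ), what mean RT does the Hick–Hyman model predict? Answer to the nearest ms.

448 ms

H = 0.33·log₂(1/0.33) + 0.34·log₂(1/0.34) + 0.33·log₂(1/0.33) = 1.5848 bits.
RT = 305 + 90 × 1.5848 = 447.63 ms.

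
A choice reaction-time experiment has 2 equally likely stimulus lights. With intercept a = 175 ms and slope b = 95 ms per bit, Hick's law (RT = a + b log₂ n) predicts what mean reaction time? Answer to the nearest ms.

log₂(2) = 1 bits, so RT = 175 + 95 × 1 ≈ 270.000 ms.

270 ms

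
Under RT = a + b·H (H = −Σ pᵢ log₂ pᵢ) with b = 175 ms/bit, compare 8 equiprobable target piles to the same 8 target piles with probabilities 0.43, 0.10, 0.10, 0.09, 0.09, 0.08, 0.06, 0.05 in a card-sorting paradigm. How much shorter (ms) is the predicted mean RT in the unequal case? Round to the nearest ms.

Equiprobable entropy H₀ = log₂ 8 = 3.0000 bits.
Skewed entropy H = −Σ pᵢ log₂ pᵢ = 2.5644 bits.
ΔRT = b·(H₀ − H) = 175 × 0.4356 = 76.23 ms.

76 ms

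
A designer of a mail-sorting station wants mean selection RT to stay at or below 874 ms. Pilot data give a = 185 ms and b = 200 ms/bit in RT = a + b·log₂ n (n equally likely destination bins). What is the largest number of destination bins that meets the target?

10

200·log₂ n ≤ 874 − 185 = 689, giving log₂ n ≤ 3.4450 and n ≤ 10.891. The largest whole number is 10.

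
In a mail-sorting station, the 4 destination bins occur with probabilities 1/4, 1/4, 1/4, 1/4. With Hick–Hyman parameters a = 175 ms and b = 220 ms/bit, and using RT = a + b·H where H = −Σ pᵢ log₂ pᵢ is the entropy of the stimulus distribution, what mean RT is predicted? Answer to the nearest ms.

615 ms

H = −Σ pᵢ log₂ pᵢ = 0.25·2 + 0.25·2 + 0.25·2 + 0.25·2 = 2.000 bits.
RT = 175 + 220 × 2.000 = 615.00 ms.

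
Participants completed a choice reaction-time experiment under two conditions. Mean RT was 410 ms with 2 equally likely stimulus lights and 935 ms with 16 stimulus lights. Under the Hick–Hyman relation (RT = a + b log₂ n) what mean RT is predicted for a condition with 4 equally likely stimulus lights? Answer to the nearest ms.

585 ms

RT is linear in log₂ n, so two points fix the line:
  b = (935 − 410) / (log₂ 16 − log₂ 2) = 525 / (4 − 1) = 175 ms/bit
  a = 410 − 175 × 1 = 235 ms
Then RT(4) = 235 + 175 × log₂ 4 = 235 + 175 × 2 ≈ 585.000 ms.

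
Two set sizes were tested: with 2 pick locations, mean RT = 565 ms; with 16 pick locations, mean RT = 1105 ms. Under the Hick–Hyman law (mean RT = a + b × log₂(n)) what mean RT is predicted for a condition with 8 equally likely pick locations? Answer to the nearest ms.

Fit slope and intercept:
  b = (1105 − 565) / (log₂ 16 − log₂ 2) = 540 / (4 − 1) = 180 ms/bit
  a = 565 − 180 × 1 = 385 ms
Then RT(8) = 385 + 180 × log₂ 8 = 385 + 180 × 3 ≈ 925.000 ms.

925 ms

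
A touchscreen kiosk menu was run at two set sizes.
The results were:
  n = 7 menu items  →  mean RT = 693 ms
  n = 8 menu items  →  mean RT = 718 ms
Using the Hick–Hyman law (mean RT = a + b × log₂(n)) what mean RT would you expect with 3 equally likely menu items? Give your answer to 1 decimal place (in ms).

Solve the two-equation system in a and b:
  b = (718 − 693) / (log₂ 8 − log₂ 7) = 25 / (3 − 2.8074) = 129.772 ms/bit
  a = 693 − 129.772 × 2.8074 = 328.683 ms
Then RT(3) = 328.683 + 129.772 × log₂ 3 = 328.683 + 129.772 × 1.5850 ≈ 534.367 ms.

534.4 ms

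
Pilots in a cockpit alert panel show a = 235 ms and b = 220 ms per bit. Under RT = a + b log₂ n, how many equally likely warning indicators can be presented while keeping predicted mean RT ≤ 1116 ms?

Information budget: (1116 − 235)/220 = 4.0045 bits, so n ≤ 2^4.0045 = 16.050 → at most 16.

16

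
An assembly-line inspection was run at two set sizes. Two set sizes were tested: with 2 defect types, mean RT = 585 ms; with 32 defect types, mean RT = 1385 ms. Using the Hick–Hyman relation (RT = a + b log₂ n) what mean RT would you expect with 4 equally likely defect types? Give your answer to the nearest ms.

Fit slope and intercept:
  b = (1385 − 585) / (log₂ 32 − log₂ 2) = 800 / (5 − 1) = 200 ms/bit
  a = 585 − 200 × 1 = 385 ms
Then RT(4) = 385 + 200 × log₂ 4 = 385 + 200 × 2 ≈ 785.000 ms.

785 ms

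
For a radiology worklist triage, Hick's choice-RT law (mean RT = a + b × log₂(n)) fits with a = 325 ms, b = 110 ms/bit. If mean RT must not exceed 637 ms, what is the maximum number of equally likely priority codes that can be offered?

Set 325 + 110·log₂ n ≤ 637 → log₂ n ≤ (637 − 325)/110 = 2.8364.
So n ≤ 2^2.8364 = 7.142; the largest integer n is 7.

7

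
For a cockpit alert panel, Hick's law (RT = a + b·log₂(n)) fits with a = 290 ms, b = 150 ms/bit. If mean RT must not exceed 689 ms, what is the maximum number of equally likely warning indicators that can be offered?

6

150·log₂ n ≤ 689 − 290 = 399, giving log₂ n ≤ 2.6600 and n ≤ 6.320. The largest whole number is 6.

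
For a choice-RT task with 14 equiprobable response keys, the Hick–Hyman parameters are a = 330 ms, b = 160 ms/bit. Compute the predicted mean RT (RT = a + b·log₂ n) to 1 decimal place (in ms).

939.2 ms

log₂(14) = 3.8074 bits, so RT = 330 + 160 × 3.8074 ≈ 939.177 ms.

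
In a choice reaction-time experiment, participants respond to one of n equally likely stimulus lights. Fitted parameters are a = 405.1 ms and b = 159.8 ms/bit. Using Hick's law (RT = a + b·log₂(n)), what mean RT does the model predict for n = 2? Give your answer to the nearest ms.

565 ms

log₂(2) = 1 bits, so RT = 405.1 + 159.8 × 1 ≈ 564.900 ms.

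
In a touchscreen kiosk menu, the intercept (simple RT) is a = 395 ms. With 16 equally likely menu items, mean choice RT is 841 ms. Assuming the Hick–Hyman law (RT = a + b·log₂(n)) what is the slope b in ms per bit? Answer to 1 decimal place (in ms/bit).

111.5 ms/bit

b = (841 − 395) / log₂(16) = 446 / 4 = 111.500 ms/bit.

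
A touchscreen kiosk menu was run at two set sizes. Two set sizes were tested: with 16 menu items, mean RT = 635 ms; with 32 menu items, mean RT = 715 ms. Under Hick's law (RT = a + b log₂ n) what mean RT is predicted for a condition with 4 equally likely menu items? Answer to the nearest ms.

475 ms

RT is linear in log₂ n, so two points fix the line:
  b = (715 − 635) / (log₂ 32 − log₂ 16) = 80 / (5 − 4) = 80 ms/bit
  a = 635 − 80 × 4 = 315 ms
Then RT(4) = 315 + 80 × log₂ 4 = 315 + 80 × 2 ≈ 475.000 ms.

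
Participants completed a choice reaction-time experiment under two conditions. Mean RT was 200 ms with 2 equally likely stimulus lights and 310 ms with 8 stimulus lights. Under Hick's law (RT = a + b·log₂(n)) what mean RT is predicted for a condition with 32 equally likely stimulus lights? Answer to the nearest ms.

Fit slope and intercept:
  b = (310 − 200) / (log₂ 8 − log₂ 2) = 110 / (3 − 1) = 55 ms/bit
  a = 200 − 55 × 1 = 145 ms
Then RT(32) = 145 + 55 × log₂ 32 = 145 + 55 × 5 ≈ 420.000 ms.

420 ms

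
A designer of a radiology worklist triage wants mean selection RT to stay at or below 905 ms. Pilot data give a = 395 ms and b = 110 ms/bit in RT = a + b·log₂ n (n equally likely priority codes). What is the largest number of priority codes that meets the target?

24

Information budget: (905 − 395)/110 = 4.6364 bits, so n ≤ 2^4.6364 = 24.871 → at most 24.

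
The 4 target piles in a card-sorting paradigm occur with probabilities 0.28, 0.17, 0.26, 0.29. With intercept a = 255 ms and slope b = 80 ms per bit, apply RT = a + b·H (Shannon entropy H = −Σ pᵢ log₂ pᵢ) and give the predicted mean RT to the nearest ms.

413 ms

Entropy contributions −pᵢ log₂ pᵢ: 0.5142, 0.4346, 0.5053, 0.5179; sum H = 1.9720 bits.
RT = a + bH = 255 + 80·1.9720 = 412.76 ms.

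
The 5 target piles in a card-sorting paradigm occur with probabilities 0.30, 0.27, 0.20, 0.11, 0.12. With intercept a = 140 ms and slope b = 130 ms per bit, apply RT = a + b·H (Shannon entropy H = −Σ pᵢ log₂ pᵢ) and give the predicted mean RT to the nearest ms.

428 ms

Entropy contributions −pᵢ log₂ pᵢ: 0.5211, 0.5100, 0.4644, 0.3503, 0.3671; sum H = 2.2129 bits.
RT = a + bH = 140 + 130·2.2129 = 427.67 ms.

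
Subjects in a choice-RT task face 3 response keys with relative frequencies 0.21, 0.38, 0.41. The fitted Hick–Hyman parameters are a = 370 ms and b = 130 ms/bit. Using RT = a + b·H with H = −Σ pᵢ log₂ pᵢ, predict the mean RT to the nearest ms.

H = 0.21·log₂(1/0.21) + 0.38·log₂(1/0.38) + 0.41·log₂(1/0.41) = 1.5307 bits.
RT = 370 + 130 × 1.5307 = 568.99 ms.

569 ms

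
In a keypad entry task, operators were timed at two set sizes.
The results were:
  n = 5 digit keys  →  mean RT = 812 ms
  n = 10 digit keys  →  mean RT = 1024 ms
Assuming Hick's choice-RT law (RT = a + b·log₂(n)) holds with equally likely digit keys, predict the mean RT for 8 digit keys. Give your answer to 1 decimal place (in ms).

Solve the two-equation system in a and b:
  b = (1024 − 812) / (log₂ 10 − log₂ 5) = 212 / (3.3219 − 2.3219) = 212.000 ms/bit
  a = 812 − 212.000 × 2.3219 = 319.751 ms
Then RT(8) = 319.751 + 212.000 × log₂ 8 = 319.751 + 212.000 × 3 ≈ 955.751 ms.

955.8 ms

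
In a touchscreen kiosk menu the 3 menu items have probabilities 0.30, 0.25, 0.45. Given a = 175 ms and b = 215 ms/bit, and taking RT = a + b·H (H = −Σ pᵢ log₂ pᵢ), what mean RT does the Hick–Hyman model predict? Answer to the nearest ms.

506 ms

H = 0.30·log₂(1/0.30) + 0.25·log₂(1/0.25) + 0.45·log₂(1/0.45) = 1.5395 bits.
RT = 175 + 215 × 1.5395 = 505.99 ms.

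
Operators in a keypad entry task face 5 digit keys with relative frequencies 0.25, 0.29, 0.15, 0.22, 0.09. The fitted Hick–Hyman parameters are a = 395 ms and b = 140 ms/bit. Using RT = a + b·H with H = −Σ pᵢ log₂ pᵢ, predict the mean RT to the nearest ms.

706 ms

Entropy contributions −pᵢ log₂ pᵢ: 0.5000, 0.5179, 0.4105, 0.4806, 0.3127; sum H = 2.2217 bits.
RT = a + bH = 395 + 140·2.2217 = 706.03 ms.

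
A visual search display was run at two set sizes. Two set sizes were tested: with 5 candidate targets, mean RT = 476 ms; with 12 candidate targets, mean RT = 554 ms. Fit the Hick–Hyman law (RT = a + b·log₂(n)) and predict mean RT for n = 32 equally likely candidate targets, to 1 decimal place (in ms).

Solve the two-equation system in a and b:
  b = (554 − 476) / (log₂ 12 − log₂ 5) = 78 / (3.5850 − 2.3219) = 61.756 ms/bit
  a = 476 − 61.756 × 2.3219 = 332.607 ms
Then RT(32) = 332.607 + 61.756 × log₂ 32 = 332.607 + 61.756 × 5 ≈ 641.387 ms.

641.4 ms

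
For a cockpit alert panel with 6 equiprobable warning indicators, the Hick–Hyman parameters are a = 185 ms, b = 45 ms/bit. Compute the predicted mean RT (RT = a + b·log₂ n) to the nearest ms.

301 ms

log₂(6) = 2.5850 bits, so RT = 185 + 45 × 2.5850 ≈ 301.323 ms.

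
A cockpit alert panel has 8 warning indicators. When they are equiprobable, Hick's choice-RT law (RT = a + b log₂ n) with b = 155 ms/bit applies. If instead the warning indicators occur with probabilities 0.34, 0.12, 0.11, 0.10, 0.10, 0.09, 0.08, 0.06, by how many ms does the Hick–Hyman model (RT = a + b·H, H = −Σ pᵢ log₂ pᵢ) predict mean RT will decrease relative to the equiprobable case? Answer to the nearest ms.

37 ms

Equiprobable entropy H₀ = log₂ 8 = 3.0000 bits.
Skewed entropy H = −Σ pᵢ log₂ pᵢ = 2.7586 bits.
ΔRT = b·(H₀ − H) = 155 × 0.2414 = 37.42 ms.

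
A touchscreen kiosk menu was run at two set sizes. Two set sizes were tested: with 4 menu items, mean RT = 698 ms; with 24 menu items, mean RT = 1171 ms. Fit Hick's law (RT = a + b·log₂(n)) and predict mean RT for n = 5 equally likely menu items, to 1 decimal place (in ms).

756.9 ms

RT is linear in log₂ n, so two points fix the line:
  b = (1171 − 698) / (log₂ 24 − log₂ 4) = 473 / (4.5850 − 2) = 182.981 ms/bit
  a = 698 − 182.981 × 2 = 332.037 ms
Then RT(5) = 332.037 + 182.981 × log₂ 5 = 332.037 + 182.981 × 2.3219 ≈ 756.907 ms.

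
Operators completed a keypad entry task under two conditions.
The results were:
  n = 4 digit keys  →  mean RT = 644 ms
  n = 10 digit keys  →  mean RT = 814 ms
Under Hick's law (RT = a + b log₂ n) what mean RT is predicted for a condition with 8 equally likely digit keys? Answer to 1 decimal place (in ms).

Fit slope and intercept:
  b = (814 − 644) / (log₂ 10 − log₂ 4) = 170 / (3.3219 − 2) = 128.600 ms/bit
  a = 644 − 128.600 × 2 = 386.800 ms
Then RT(8) = 386.800 + 128.600 × log₂ 8 = 386.800 + 128.600 × 3 ≈ 772.600 ms.

772.6 ms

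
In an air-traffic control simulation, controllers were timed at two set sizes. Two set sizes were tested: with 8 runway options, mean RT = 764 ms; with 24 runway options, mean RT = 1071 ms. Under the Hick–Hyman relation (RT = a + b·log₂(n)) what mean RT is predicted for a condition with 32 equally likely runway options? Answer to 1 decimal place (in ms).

RT is linear in log₂ n, so two points fix the line:
  b = (1071 − 764) / (log₂ 24 − log₂ 8) = 307 / (4.5850 − 3) = 193.695 ms/bit
  a = 764 − 193.695 × 3 = 182.914 ms
Then RT(32) = 182.914 + 193.695 × log₂ 32 = 182.914 + 193.695 × 5 ≈ 1151.391 ms.

1151.4 ms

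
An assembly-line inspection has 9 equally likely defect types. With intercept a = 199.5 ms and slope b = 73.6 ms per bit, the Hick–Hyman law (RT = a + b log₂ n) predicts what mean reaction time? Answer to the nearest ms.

log₂(9) = 3.1699 bits, so RT = 199.5 + 73.6 × 3.1699 ≈ 432.806 ms.

433 ms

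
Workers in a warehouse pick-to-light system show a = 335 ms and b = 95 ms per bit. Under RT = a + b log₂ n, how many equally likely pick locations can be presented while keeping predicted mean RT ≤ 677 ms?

12

Information budget: (677 − 335)/95 = 3.6000 bits, so n ≤ 2^3.6000 = 12.126 → at most 12.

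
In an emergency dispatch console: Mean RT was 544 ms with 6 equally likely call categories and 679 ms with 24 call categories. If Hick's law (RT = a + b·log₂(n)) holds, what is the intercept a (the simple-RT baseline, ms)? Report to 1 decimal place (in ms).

369.5 ms

b = (RT₂ − RT₁)/(log₂ n₂ − log₂ n₁) = (679 − 544)/(4.5850 − 2.5850) = 67.500 ms/bit.
a = RT₁ − b·log₂ n₁ = 544 − 67.500 × 2.5850 = 369.515 ms.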